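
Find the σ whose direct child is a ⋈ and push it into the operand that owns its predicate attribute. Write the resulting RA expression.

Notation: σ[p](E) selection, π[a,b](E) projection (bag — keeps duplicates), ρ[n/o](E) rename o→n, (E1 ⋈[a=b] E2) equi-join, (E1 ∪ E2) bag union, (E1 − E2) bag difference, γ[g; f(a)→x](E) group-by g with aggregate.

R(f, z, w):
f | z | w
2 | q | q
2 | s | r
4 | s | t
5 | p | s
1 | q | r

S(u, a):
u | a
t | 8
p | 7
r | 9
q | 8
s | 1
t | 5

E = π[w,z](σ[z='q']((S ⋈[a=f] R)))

σ filters on z, owned by the right side.
E' = π[w,z]((S ⋈[a=f] σ[z='q'](R)))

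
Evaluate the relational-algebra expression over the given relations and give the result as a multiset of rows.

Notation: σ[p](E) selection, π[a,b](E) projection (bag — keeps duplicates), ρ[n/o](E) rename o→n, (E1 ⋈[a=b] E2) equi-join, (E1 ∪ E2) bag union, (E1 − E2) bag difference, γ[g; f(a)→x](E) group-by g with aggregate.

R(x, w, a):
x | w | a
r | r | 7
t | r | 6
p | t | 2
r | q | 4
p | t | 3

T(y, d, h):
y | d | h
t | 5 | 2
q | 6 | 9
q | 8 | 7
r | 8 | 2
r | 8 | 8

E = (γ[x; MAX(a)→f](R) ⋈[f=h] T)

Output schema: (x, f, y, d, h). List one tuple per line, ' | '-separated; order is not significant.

Subexpression sizes:
  R → 5
  γ[x; MAX(a)→f](R) → 3
  T → 5
  (γ[x; MAX(a)→f](R) ⋈[f=h] T) → 1

== RESULT ==
x | f | y | d | h
r | 7 | q | 8 | 7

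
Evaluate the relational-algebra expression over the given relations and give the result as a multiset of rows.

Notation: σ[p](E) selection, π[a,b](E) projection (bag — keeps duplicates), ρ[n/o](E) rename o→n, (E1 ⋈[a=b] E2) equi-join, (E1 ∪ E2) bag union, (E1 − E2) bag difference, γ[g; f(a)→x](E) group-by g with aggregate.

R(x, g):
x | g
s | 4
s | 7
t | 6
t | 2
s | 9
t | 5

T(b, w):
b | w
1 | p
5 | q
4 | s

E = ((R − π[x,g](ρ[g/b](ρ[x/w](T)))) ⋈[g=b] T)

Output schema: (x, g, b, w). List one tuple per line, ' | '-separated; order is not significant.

Per-node cardinality:
  R → 6
  T → 3
  ρ[x/w](T) → 3
  ρ[g/b](ρ[x/w](T)) → 3
  π[x,g](ρ[g/b](ρ[x/w](T))) → 3
  (R − π[x,g](ρ[g/b](ρ[x/w](T)))) → 5
  T → 3
  ((R − π[x,g](ρ[g/b](ρ[x/w](T)))) ⋈[g=b] T) → 1

== RESULT ==
x | g | b | w
t | 5 | 5 | q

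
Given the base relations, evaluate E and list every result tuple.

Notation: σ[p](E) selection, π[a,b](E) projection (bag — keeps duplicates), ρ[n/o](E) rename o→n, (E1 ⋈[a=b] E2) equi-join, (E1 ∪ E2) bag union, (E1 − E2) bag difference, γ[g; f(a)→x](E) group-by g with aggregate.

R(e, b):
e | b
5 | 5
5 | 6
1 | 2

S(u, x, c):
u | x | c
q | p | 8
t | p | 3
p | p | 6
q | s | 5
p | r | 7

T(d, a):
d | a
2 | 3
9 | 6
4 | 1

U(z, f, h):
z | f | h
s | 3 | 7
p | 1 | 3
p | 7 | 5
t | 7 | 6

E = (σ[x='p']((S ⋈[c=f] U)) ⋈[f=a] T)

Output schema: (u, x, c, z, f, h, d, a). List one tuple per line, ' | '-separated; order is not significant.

Subexpression sizes:
  S → 5
  U → 4
  (S ⋈[c=f] U) → 3
  σ[x='p']((S ⋈[c=f] U)) → 1
  T → 3
  (σ[x='p']((S ⋈[c=f] U)) ⋈[f=a] T) → 1

== RESULT ==
u | x | c | z | f | h | d | a
t | p | 3 | s | 3 | 7 | 2 | 3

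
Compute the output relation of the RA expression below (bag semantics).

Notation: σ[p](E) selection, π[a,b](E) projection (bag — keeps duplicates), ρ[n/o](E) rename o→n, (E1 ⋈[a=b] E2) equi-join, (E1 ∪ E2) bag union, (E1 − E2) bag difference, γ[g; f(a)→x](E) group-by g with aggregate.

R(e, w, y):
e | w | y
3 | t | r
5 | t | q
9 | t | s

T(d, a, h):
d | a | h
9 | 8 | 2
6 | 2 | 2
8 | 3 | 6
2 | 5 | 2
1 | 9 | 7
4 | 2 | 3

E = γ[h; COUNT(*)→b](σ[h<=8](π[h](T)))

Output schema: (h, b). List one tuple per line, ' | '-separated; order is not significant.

Per-node cardinality:
  T → 6
  π[h](T) → 6
  σ[h<=8](π[h](T)) → 6
  γ[h; COUNT(*)→b](σ[h<=8](π[h](T))) → 4

== RESULT ==
h | b
2 | 3
3 | 1
6 | 1
7 | 1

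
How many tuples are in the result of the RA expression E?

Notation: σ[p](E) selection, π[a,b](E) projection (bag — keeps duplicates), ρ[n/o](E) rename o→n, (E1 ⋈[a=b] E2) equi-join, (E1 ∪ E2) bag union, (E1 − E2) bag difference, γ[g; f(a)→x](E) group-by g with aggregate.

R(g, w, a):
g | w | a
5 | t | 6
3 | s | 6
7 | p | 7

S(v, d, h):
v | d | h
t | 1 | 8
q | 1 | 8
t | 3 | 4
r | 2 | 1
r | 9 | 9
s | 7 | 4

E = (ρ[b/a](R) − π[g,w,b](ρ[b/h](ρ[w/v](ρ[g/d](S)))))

Row counts bottom-up:
  R → 3
  ρ[b/a](R) → 3
  S → 6
  ρ[g/d](S) → 6
  ρ[w/v](ρ[g/d](S)) → 6
  ρ[b/h](ρ[w/v](ρ[g/d](S))) → 6
  π[g,w,b](ρ[b/h](ρ[w/v](ρ[g/d](S)))) → 6
  (ρ[b/a](R) − π[g,w,b](ρ[b/h](ρ[w/v](ρ[g/d](S))))) → 3

|E| = 3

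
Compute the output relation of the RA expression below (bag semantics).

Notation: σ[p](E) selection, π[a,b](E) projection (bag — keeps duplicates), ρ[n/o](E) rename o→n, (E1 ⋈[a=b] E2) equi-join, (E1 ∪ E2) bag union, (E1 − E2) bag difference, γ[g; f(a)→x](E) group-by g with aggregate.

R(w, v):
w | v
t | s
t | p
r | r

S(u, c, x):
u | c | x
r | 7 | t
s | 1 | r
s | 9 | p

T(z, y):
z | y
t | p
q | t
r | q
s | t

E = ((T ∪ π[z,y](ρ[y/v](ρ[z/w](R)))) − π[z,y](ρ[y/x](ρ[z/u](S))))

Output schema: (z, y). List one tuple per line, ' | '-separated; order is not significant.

Subexpression sizes:
  T → 4
  R → 3
  ρ[z/w](R) → 3
  ρ[y/v](ρ[z/w](R)) → 3
  π[z,y](ρ[y/v](ρ[z/w](R))) → 3
  (T ∪ π[z,y](ρ[y/v](ρ[z/w](R)))) → 7
  S → 3
  ρ[z/u](S) → 3
  ρ[y/x](ρ[z/u](S)) → 3
  π[z,y](ρ[y/x](ρ[z/u](S))) → 3
  ((T ∪ π[z,y](ρ[y/v](ρ[z/w](R)))) − π[z,y](ρ[y/x](ρ[z/u](S)))) → 7

== RESULT ==
z | y
q | t
r | q
r | r
s | t
t | p
t | p
t | s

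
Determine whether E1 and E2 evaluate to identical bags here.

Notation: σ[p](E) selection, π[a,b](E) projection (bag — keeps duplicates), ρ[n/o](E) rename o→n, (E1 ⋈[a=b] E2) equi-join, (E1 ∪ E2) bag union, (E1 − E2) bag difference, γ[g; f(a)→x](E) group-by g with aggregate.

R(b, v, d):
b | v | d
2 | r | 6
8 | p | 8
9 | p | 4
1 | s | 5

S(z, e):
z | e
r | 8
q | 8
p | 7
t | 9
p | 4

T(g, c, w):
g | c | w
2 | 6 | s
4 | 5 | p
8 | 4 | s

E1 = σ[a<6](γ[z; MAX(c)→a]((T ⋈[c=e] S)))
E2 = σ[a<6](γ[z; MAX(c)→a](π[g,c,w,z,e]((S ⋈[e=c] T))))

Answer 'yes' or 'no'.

E1 per-node cardinality:
  T → 3
  S → 5
  (T ⋈[c=e] S) → 1
  γ[z; MAX(c)→a]((T ⋈[c=e] S)) → 1
  σ[a<6](γ[z; MAX(c)→a]((T ⋈[c=e] S))) → 1
E2 per-node cardinality:
  S → 5
  T → 3
  (S ⋈[e=c] T) → 1
  π[g,c,w,z,e]((S ⋈[e=c] T)) → 1
  γ[z; MAX(c)→a](π[g,c,w,z,e]((S ⋈[e=c] T))) → 1
  σ[a<6](γ[z; MAX(c)→a](π[g,c,w,z,e]((S ⋈[e=c] T)))) → 1

E1 and E2 produce the same multiset:
z | a
p | 4

yes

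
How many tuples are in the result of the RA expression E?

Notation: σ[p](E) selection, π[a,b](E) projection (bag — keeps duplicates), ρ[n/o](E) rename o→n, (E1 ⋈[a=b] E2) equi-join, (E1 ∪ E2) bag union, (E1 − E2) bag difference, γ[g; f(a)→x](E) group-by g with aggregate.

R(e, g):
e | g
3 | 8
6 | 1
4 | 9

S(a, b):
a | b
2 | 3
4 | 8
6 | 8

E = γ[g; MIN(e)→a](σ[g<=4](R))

Row counts bottom-up:
  R → 3
  σ[g<=4](R) → 1
  γ[g; MIN(e)→a](σ[g<=4](R)) → 1

|E| = 1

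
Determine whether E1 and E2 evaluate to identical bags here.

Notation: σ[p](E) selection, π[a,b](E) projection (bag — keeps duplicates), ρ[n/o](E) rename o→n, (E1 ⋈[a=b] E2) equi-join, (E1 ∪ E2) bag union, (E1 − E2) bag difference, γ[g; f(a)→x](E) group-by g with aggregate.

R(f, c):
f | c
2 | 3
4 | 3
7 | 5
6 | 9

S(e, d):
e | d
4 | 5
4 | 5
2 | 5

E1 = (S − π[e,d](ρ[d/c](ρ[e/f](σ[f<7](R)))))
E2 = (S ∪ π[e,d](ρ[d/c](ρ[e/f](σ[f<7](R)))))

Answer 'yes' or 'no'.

E1 subexpression sizes:
  S → 3
  R → 4
  σ[f<7](R) → 3
  ρ[e/f](σ[f<7](R)) → 3
  ρ[d/c](ρ[e/f](σ[f<7](R))) → 3
  π[e,d](ρ[d/c](ρ[e/f](σ[f<7](R)))) → 3
  (S − π[e,d](ρ[d/c](ρ[e/f](σ[f<7](R))))) → 3
E2 subexpression sizes:
  S → 3
  R → 4
  σ[f<7](R) → 3
  ρ[e/f](σ[f<7](R)) → 3
  ρ[d/c](ρ[e/f](σ[f<7](R))) → 3
  π[e,d](ρ[d/c](ρ[e/f](σ[f<7](R)))) → 3
  (S ∪ π[e,d](ρ[d/c](ρ[e/f](σ[f<7](R))))) → 6

E1 result:
e | d
2 | 5
4 | 5
4 | 5
E2 result:
e | d
2 | 3
2 | 5
4 | 3
4 | 5
4 | 5
6 | 9
Witness: (2, 3) appears 0× in E1 but 1× in E2.

no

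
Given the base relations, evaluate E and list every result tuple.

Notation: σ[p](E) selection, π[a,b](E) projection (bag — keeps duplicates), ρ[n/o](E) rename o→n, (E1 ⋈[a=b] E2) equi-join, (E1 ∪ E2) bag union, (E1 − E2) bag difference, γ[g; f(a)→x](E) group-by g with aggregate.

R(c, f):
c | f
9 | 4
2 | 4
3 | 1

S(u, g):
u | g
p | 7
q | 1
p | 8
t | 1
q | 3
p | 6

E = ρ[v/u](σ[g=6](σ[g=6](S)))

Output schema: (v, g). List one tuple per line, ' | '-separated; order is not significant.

Subexpression sizes:
  S → 6
  σ[g=6](S) → 1
  σ[g=6](σ[g=6](S)) → 1
  ρ[v/u](σ[g=6](σ[g=6](S))) → 1

== RESULT ==
v | g
p | 6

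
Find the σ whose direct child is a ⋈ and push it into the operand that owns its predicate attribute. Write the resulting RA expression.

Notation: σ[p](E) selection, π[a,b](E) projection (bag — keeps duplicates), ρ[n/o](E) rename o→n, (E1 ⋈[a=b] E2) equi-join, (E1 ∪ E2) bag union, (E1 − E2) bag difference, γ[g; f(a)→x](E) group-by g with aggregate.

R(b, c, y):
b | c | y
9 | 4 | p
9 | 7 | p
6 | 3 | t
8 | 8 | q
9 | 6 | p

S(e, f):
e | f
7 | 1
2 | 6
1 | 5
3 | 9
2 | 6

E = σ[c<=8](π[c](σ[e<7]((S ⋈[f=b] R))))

σ filters on e, owned by the left side.
E' = σ[c<=8](π[c]((σ[e<7](S) ⋈[f=b] R)))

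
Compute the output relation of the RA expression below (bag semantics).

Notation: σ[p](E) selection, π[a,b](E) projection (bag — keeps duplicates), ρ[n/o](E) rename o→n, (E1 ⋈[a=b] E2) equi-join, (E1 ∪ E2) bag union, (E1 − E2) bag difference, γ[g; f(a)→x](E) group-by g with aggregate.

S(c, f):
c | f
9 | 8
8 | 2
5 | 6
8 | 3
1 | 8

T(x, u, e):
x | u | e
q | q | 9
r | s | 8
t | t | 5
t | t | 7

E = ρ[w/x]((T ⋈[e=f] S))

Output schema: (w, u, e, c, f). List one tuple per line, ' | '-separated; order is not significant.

Per-node cardinality:
  T → 4
  S → 5
  (T ⋈[e=f] S) → 2
  ρ[w/x]((T ⋈[e=f] S)) → 2

== RESULT ==
w | u | e | c | f
r | s | 8 | 1 | 8
r | s | 8 | 9 | 8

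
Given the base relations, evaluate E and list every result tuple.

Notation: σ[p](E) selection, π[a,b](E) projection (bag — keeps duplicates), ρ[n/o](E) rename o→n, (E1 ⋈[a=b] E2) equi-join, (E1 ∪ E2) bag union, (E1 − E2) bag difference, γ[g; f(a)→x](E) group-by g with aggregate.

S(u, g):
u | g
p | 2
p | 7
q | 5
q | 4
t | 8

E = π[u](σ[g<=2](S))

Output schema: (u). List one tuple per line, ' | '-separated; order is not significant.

Stepwise |·|:
  S → 5
  σ[g<=2](S) → 1
  π[u](σ[g<=2](S)) → 1

== RESULT ==
u
p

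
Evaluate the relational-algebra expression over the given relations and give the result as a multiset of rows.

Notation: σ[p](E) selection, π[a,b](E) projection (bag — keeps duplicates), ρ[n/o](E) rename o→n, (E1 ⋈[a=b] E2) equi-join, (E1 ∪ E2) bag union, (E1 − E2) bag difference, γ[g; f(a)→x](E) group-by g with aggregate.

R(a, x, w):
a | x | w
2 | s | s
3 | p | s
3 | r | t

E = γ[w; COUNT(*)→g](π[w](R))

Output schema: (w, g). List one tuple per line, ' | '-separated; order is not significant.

Row counts bottom-up:
  R → 3
  π[w](R) → 3
  γ[w; COUNT(*)→g](π[w](R)) → 2

== RESULT ==
w | g
s | 2
t | 1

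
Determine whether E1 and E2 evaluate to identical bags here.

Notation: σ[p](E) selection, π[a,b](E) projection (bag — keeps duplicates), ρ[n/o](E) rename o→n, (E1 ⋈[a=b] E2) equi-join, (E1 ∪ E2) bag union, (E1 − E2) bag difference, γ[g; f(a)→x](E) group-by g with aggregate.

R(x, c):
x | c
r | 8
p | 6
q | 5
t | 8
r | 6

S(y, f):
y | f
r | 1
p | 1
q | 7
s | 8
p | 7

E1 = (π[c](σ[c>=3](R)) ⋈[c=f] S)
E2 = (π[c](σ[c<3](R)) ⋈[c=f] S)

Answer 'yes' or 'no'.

E1 stepwise |·|:
  R → 5
  σ[c>=3](R) → 5
  π[c](σ[c>=3](R)) → 5
  S → 5
  (π[c](σ[c>=3](R)) ⋈[c=f] S) → 2
E2 stepwise |·|:
  R → 5
  σ[c<3](R) → 0
  π[c](σ[c<3](R)) → 0
  S → 5
  (π[c](σ[c<3](R)) ⋈[c=f] S) → 0

E1 result:
c | y | f
8 | s | 8
8 | s | 8
E2 result:
c | y | f
(0 rows)
Witness: (8, 's', 8) appears 2× in E1 but 0× in E2.

no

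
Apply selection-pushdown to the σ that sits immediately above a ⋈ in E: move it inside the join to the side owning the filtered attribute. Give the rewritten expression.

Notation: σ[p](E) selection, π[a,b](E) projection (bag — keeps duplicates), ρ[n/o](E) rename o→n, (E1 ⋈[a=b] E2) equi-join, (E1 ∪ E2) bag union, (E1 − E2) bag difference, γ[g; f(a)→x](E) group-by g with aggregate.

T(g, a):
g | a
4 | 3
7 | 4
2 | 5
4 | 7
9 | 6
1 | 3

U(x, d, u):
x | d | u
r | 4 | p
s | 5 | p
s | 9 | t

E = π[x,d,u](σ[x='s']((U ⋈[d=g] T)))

σ filters on x, owned by the left side.
E' = π[x,d,u]((σ[x='s'](U) ⋈[d=g] T))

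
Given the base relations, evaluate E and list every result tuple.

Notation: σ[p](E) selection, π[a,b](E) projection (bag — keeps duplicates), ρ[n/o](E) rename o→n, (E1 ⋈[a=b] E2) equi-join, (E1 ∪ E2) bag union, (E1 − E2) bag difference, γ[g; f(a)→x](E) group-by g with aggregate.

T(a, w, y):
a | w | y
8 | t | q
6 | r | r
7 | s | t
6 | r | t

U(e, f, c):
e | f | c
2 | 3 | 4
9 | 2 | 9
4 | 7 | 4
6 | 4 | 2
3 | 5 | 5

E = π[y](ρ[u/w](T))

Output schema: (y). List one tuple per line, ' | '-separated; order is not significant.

Per-node cardinality:
  T → 4
  ρ[u/w](T) → 4
  π[y](ρ[u/w](T)) → 4

== RESULT ==
y
q
r
t
t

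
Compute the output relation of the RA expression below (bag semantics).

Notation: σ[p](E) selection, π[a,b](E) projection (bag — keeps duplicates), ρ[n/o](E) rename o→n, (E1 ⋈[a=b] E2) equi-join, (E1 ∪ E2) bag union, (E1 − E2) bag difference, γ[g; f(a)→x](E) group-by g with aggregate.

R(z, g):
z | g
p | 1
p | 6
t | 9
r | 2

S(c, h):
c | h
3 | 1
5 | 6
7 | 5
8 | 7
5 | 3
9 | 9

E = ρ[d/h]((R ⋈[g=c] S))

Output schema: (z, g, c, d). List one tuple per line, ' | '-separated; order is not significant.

Per-node cardinality:
  R → 4
  S → 6
  (R ⋈[g=c] S) → 1
  ρ[d/h]((R ⋈[g=c] S)) → 1

== RESULT ==
z | g | c | d
t | 9 | 9 | 9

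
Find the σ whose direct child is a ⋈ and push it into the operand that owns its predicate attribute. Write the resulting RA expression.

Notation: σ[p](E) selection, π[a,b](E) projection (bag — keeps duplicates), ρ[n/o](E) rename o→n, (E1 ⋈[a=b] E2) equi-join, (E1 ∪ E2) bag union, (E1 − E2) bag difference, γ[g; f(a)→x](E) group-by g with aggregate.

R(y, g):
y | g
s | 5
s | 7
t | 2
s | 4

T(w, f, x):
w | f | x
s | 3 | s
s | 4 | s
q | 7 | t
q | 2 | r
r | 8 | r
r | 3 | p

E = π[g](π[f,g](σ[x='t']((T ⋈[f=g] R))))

σ filters on x, owned by the left side.
E' = π[g](π[f,g]((σ[x='t'](T) ⋈[f=g] R)))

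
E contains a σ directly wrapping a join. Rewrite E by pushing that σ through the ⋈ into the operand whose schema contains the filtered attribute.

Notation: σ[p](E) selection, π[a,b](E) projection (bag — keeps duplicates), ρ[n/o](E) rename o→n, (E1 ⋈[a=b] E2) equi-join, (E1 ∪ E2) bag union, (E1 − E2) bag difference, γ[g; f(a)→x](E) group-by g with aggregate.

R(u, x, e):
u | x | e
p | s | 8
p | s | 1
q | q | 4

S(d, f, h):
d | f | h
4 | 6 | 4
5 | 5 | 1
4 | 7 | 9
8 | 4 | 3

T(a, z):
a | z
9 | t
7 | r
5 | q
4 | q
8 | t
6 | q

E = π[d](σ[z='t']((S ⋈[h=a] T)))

σ filters on z, owned by the right side.
E' = π[d]((S ⋈[h=a] σ[z='t'](T)))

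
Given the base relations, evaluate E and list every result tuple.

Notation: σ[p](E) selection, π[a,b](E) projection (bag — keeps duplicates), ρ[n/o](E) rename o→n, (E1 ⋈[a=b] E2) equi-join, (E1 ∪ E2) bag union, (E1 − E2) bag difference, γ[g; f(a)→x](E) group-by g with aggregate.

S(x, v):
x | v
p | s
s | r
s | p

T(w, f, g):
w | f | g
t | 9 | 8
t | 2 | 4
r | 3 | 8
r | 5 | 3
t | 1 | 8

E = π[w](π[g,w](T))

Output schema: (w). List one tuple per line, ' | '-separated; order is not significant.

Stepwise |·|:
  T → 5
  π[g,w](T) → 5
  π[w](π[g,w](T)) → 5

== RESULT ==
w
r
r
t
t
t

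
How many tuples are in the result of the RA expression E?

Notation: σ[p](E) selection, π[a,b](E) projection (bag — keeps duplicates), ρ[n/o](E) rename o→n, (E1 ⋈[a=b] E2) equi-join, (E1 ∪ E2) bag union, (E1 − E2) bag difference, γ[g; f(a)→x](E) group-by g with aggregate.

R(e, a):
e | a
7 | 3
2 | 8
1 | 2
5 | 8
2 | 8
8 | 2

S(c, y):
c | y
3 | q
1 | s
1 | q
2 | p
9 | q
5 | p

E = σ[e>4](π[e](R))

Subexpression sizes:
  R → 6
  π[e](R) → 6
  σ[e>4](π[e](R)) → 3

|E| = 3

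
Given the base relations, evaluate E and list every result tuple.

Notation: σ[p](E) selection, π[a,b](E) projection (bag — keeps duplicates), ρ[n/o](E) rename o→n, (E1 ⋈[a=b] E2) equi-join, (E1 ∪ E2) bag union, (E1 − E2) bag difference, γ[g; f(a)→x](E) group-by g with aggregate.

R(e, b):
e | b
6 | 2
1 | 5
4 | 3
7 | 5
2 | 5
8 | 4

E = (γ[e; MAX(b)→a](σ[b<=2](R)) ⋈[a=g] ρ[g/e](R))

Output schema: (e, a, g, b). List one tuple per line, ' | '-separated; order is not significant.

Subexpression sizes:
  R → 6
  σ[b<=2](R) → 1
  γ[e; MAX(b)→a](σ[b<=2](R)) → 1
  R → 6
  ρ[g/e](R) → 6
  (γ[e; MAX(b)→a](σ[b<=2](R)) ⋈[a=g] ρ[g/e](R)) → 1

== RESULT ==
e | a | g | b
6 | 2 | 2 | 5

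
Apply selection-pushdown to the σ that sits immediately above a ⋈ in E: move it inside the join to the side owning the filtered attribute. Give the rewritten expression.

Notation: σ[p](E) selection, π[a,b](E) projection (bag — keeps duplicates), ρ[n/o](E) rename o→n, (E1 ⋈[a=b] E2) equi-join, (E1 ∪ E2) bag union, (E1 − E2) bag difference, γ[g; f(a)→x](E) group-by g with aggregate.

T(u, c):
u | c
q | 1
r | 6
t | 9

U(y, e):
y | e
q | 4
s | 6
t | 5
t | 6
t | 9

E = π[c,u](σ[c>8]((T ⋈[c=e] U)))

σ filters on c, owned by the left side.
E' = π[c,u]((σ[c>8](T) ⋈[c=e] U))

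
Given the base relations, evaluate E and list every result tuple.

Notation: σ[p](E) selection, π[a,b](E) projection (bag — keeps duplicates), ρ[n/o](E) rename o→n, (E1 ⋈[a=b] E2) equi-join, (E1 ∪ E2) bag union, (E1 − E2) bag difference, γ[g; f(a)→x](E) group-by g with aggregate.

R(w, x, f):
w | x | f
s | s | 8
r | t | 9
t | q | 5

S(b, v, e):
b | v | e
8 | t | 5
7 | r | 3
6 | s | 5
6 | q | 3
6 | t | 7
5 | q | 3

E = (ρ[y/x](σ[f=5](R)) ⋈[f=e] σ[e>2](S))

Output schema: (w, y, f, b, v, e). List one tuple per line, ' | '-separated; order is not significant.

Per-node cardinality:
  R → 3
  σ[f=5](R) → 1
  ρ[y/x](σ[f=5](R)) → 1
  S → 6
  σ[e>2](S) → 6
  (ρ[y/x](σ[f=5](R)) ⋈[f=e] σ[e>2](S)) → 2

== RESULT ==
w | y | f | b | v | e
t | q | 5 | 6 | s | 5
t | q | 5 | 8 | t | 5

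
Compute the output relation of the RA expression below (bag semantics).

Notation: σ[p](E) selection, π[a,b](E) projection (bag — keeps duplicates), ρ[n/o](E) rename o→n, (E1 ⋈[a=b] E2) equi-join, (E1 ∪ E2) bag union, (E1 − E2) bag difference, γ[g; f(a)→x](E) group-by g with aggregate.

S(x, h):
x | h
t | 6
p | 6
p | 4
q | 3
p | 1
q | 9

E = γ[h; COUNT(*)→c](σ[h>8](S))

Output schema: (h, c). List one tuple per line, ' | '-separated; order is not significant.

Stepwise |·|:
  S → 6
  σ[h>8](S) → 1
  γ[h; COUNT(*)→c](σ[h>8](S)) → 1

== RESULT ==
h | c
9 | 1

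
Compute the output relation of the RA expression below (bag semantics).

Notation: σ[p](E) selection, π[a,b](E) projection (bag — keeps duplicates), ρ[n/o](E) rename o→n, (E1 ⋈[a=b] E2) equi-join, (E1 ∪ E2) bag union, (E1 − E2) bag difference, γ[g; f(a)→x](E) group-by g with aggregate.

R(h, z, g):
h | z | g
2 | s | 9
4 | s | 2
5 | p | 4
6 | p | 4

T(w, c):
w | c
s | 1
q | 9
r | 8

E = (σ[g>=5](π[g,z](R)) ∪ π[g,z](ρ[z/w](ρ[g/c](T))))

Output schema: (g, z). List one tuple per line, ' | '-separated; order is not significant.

Row counts bottom-up:
  R → 4
  π[g,z](R) → 4
  σ[g>=5](π[g,z](R)) → 1
  T → 3
  ρ[g/c](T) → 3
  ρ[z/w](ρ[g/c](T)) → 3
  π[g,z](ρ[z/w](ρ[g/c](T))) → 3
  (σ[g>=5](π[g,z](R)) ∪ π[g,z](ρ[z/w](ρ[g/c](T)))) → 4

== RESULT ==
g | z
1 | s
8 | r
9 | q
9 | s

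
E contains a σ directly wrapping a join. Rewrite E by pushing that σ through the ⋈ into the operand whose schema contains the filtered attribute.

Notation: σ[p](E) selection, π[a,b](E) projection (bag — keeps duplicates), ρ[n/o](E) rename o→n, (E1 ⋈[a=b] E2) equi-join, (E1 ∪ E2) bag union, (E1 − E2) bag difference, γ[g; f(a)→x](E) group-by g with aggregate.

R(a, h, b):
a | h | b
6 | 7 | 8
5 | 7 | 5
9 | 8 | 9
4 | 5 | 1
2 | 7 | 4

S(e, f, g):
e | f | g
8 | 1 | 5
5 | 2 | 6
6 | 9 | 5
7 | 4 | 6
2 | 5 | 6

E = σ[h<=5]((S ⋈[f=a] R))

σ filters on h, owned by the right side.
E' = (S ⋈[f=a] σ[h<=5](R))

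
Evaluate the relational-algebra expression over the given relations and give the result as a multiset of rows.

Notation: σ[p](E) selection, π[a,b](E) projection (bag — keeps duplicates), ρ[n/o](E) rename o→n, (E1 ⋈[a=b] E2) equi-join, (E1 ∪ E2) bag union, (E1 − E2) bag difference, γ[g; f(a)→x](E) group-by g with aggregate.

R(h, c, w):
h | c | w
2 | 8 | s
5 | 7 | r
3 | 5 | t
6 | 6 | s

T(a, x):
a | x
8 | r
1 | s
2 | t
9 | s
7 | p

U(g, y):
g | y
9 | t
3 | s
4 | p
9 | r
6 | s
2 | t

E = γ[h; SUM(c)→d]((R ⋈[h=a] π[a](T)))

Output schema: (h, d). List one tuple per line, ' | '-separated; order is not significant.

Row counts bottom-up:
  R → 4
  T → 5
  π[a](T) → 5
  (R ⋈[h=a] π[a](T)) → 1
  γ[h; SUM(c)→d]((R ⋈[h=a] π[a](T))) → 1

== RESULT ==
h | d
2 | 8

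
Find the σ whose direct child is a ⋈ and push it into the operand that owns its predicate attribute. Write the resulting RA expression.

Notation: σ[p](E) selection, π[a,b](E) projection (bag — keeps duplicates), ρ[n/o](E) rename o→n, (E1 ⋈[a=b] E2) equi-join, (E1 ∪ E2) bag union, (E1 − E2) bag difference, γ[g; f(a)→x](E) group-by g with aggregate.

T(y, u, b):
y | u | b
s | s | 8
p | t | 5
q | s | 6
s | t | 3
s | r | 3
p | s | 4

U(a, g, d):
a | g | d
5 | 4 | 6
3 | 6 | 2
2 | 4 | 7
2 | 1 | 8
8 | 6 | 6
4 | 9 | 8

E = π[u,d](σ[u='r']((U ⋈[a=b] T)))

σ filters on u, owned by the right side.
E' = π[u,d]((U ⋈[a=b] σ[u='r'](T)))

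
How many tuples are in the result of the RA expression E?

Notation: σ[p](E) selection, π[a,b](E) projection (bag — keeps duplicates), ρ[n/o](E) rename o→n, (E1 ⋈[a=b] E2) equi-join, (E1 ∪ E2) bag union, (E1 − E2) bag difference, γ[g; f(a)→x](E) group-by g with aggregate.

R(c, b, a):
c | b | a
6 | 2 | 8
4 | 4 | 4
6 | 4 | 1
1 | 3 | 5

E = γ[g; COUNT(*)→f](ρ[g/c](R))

Subexpression sizes:
  R → 4
  ρ[g/c](R) → 4
  γ[g; COUNT(*)→f](ρ[g/c](R)) → 3

|E| = 3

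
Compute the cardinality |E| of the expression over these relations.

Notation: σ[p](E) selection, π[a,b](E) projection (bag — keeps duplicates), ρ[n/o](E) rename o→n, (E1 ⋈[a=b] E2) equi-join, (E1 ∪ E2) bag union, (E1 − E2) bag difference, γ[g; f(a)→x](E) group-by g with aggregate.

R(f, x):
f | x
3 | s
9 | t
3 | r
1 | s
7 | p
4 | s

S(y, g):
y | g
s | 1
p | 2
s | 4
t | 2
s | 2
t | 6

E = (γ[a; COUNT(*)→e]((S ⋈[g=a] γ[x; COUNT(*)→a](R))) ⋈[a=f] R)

Subexpression sizes:
  S → 6
  R → 6
  γ[x; COUNT(*)→a](R) → 4
  (S ⋈[g=a] γ[x; COUNT(*)→a](R)) → 3
  γ[a; COUNT(*)→e]((S ⋈[g=a] γ[x; COUNT(*)→a](R))) → 1
  R → 6
  (γ[a; COUNT(*)→e]((S ⋈[g=a] γ[x; COUNT(*)→a](R))) ⋈[a=f] R) → 1

|E| = 1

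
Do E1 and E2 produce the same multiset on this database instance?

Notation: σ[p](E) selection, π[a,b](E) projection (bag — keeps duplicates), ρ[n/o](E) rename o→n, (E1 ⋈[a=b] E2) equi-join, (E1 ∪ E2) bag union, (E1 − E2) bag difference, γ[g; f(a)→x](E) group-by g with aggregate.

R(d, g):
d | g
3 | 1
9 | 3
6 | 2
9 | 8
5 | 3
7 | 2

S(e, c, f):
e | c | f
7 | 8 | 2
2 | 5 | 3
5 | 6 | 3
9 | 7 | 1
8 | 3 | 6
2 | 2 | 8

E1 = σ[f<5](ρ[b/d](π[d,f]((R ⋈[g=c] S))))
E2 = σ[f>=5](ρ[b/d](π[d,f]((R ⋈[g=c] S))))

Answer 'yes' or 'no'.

E1 row counts bottom-up:
  R → 6
  S → 6
  (R ⋈[g=c] S) → 5
  π[d,f]((R ⋈[g=c] S)) → 5
  ρ[b/d](π[d,f]((R ⋈[g=c] S))) → 5
  σ[f<5](ρ[b/d](π[d,f]((R ⋈[g=c] S)))) → 1
E2 row counts bottom-up:
  R → 6
  S → 6
  (R ⋈[g=c] S) → 5
  π[d,f]((R ⋈[g=c] S)) → 5
  ρ[b/d](π[d,f]((R ⋈[g=c] S))) → 5
  σ[f>=5](ρ[b/d](π[d,f]((R ⋈[g=c] S)))) → 4

E1 result:
b | f
9 | 2
E2 result:
b | f
5 | 6
6 | 8
7 | 8
9 | 6
Witness: (9, 6) appears 0× in E1 but 1× in E2.

no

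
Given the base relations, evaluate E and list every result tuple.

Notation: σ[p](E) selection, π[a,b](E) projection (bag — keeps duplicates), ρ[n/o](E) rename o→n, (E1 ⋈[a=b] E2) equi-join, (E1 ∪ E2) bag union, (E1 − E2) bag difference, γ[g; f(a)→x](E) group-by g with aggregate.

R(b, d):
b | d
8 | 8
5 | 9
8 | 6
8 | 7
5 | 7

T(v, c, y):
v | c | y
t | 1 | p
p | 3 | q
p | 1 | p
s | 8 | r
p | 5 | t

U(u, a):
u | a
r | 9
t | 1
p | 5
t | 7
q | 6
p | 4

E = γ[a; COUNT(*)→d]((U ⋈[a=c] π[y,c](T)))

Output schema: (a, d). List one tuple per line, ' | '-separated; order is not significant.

Stepwise |·|:
  U → 6
  T → 5
  π[y,c](T) → 5
  (U ⋈[a=c] π[y,c](T)) → 3
  γ[a; COUNT(*)→d]((U ⋈[a=c] π[y,c](T))) → 2

== RESULT ==
a | d
1 | 2
5 | 1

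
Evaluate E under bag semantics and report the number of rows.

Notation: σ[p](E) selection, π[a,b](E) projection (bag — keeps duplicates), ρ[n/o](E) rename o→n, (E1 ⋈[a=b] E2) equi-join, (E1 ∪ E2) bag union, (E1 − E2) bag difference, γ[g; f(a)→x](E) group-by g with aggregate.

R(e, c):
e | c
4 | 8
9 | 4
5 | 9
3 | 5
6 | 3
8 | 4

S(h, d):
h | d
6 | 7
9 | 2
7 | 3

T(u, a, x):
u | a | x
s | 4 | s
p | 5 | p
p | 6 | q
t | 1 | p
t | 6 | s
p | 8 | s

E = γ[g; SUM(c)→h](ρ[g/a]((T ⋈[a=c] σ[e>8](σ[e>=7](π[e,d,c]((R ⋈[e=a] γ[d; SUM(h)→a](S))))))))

Per-node cardinality:
  T → 6
  R → 6
  S → 3
  γ[d; SUM(h)→a](S) → 3
  (R ⋈[e=a] γ[d; SUM(h)→a](S)) → 2
  π[e,d,c]((R ⋈[e=a] γ[d; SUM(h)→a](S))) → 2
  σ[e>=7](π[e,d,c]((R ⋈[e=a] γ[d; SUM(h)→a](S)))) → 1
  σ[e>8](σ[e>=7](π[e,d,c]((R ⋈[e=a] γ[d; SUM(h)→a](S))))) → 1
  (T ⋈[a=c] σ[e>8](σ[e>=7](π[e,d,c]((R ⋈[e=a] γ[d; SUM(h)→a](S)))))) → 1
  ρ[g/a]((T ⋈[a=c] σ[e>8](σ[e>=7](π[e,d,c]((R ⋈[e=a] γ[d; SUM(h)→a](S))))))) → 1
  γ[g; SUM(c)→h](ρ[g/a]((T ⋈[a=c] σ[e>8](σ[e>=7](π[e,d,c]((R ⋈[e=a] γ[d; SUM(h)→a](S)))))))) → 1

|E| = 1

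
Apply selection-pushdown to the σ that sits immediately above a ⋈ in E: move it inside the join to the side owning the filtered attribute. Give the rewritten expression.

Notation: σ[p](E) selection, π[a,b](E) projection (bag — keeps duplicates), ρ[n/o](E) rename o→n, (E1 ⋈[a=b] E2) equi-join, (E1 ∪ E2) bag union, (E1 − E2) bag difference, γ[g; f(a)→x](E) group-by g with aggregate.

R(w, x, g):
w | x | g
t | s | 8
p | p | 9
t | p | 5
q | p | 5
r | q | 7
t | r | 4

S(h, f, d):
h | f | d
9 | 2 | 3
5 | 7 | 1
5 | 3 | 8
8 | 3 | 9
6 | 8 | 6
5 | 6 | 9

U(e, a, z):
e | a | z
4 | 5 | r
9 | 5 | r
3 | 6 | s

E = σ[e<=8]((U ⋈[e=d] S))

σ filters on e, owned by the left side.
E' = (σ[e<=8](U) ⋈[e=d] S)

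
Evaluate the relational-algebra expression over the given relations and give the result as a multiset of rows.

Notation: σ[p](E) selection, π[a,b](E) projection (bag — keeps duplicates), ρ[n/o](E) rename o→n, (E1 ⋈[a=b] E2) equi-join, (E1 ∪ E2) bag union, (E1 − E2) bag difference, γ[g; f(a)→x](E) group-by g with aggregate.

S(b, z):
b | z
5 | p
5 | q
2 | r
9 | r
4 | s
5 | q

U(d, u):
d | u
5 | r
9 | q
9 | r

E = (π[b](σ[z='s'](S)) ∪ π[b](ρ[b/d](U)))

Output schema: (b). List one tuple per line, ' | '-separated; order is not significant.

Subexpression sizes:
  S → 6
  σ[z='s'](S) → 1
  π[b](σ[z='s'](S)) → 1
  U → 3
  ρ[b/d](U) → 3
  π[b](ρ[b/d](U)) → 3
  (π[b](σ[z='s'](S)) ∪ π[b](ρ[b/d](U))) → 4

== RESULT ==
b
4
5
9
9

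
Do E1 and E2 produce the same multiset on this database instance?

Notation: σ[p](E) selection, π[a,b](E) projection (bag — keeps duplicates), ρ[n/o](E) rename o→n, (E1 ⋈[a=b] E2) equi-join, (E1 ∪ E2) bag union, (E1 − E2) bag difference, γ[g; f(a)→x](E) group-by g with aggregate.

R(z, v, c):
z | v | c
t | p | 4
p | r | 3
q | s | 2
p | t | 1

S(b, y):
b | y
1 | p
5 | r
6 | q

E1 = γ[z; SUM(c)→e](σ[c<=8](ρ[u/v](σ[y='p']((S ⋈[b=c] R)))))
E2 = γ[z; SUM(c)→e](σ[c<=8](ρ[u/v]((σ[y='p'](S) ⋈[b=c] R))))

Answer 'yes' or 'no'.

E1 per-node cardinality:
  S → 3
  R → 4
  (S ⋈[b=c] R) → 1
  σ[y='p']((S ⋈[b=c] R)) → 1
  ρ[u/v](σ[y='p']((S ⋈[b=c] R))) → 1
  σ[c<=8](ρ[u/v](σ[y='p']((S ⋈[b=c] R)))) → 1
  γ[z; SUM(c)→e](σ[c<=8](ρ[u/v](σ[y='p']((S ⋈[b=c] R))))) → 1
E2 per-node cardinality:
  S → 3
  σ[y='p'](S) → 1
  R → 4
  (σ[y='p'](S) ⋈[b=c] R) → 1
  ρ[u/v]((σ[y='p'](S) ⋈[b=c] R)) → 1
  σ[c<=8](ρ[u/v]((σ[y='p'](S) ⋈[b=c] R))) → 1
  γ[z; SUM(c)→e](σ[c<=8](ρ[u/v]((σ[y='p'](S) ⋈[b=c] R)))) → 1

E1 and E2 produce the same multiset:
z | e
p | 1

yes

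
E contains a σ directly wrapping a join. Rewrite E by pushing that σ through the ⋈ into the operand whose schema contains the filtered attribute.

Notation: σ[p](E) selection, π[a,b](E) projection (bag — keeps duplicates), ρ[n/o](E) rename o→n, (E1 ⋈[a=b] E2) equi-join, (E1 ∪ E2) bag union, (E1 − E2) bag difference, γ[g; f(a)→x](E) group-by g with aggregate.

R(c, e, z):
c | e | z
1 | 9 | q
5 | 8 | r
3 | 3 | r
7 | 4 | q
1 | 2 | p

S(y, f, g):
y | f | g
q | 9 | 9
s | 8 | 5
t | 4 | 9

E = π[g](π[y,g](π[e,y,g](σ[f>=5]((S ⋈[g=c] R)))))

σ filters on f, owned by the left side.
E' = π[g](π[y,g](π[e,y,g]((σ[f>=5](S) ⋈[g=c] R))))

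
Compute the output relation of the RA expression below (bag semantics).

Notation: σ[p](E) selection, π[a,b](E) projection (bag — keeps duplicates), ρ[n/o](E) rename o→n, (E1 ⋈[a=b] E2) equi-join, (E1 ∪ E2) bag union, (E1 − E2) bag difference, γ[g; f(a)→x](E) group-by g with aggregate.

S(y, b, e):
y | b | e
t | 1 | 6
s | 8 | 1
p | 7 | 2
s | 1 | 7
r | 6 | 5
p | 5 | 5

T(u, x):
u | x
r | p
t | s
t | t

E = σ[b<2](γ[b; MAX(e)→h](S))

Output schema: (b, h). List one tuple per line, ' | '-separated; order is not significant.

Row counts bottom-up:
  S → 6
  γ[b; MAX(e)→h](S) → 5
  σ[b<2](γ[b; MAX(e)→h](S)) → 1

== RESULT ==
b | h
1 | 7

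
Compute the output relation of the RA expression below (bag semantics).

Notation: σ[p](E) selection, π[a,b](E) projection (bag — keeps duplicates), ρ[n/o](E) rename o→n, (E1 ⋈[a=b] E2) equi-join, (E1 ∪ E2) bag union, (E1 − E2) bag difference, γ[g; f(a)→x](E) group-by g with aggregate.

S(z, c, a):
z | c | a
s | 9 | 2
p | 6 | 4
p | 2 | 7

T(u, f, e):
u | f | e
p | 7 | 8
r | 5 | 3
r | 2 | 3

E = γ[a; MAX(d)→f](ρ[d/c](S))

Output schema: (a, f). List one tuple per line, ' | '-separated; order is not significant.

Row counts bottom-up:
  S → 3
  ρ[d/c](S) → 3
  γ[a; MAX(d)→f](ρ[d/c](S)) → 3

== RESULT ==
a | f
2 | 9
4 | 6
7 | 2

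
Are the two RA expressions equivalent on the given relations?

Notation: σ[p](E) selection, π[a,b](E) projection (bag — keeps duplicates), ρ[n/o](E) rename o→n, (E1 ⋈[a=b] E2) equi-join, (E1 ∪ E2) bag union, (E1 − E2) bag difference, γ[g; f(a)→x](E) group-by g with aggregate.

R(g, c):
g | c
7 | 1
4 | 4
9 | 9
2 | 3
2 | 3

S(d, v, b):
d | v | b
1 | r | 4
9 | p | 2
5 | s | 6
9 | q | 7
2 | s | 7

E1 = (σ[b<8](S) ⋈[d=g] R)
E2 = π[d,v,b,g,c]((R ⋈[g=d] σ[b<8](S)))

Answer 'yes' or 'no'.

E1 row counts bottom-up:
  S → 5
  σ[b<8](S) → 5
  R → 5
  (σ[b<8](S) ⋈[d=g] R) → 4
E2 row counts bottom-up:
  R → 5
  S → 5
  σ[b<8](S) → 5
  (R ⋈[g=d] σ[b<8](S)) → 4
  π[d,v,b,g,c]((R ⋈[g=d] σ[b<8](S))) → 4

E1 and E2 produce the same multiset:
d | v | b | g | c
2 | s | 7 | 2 | 3
2 | s | 7 | 2 | 3
9 | p | 2 | 9 | 9
9 | q | 7 | 9 | 9

yes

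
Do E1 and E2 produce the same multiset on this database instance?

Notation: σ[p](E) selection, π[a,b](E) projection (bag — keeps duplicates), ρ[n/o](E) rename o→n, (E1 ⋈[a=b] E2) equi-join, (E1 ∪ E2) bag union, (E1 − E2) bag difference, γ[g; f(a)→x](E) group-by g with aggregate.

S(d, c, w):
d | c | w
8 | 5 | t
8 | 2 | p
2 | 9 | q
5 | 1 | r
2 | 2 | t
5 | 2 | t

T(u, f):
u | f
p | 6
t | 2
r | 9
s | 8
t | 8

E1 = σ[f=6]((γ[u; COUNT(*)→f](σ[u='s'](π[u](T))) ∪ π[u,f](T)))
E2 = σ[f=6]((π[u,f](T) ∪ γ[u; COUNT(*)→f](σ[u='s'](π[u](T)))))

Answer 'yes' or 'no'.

E1 subexpression sizes:
  T → 5
  π[u](T) → 5
  σ[u='s'](π[u](T)) → 1
  γ[u; COUNT(*)→f](σ[u='s'](π[u](T))) → 1
  T → 5
  π[u,f](T) → 5
  (γ[u; COUNT(*)→f](σ[u='s'](π[u](T))) ∪ π[u,f](T)) → 6
  σ[f=6]((γ[u; COUNT(*)→f](σ[u='s'](π[u](T))) ∪ π[u,f](T))) → 1
E2 subexpression sizes:
  T → 5
  π[u,f](T) → 5
  T → 5
  π[u](T) → 5
  σ[u='s'](π[u](T)) → 1
  γ[u; COUNT(*)→f](σ[u='s'](π[u](T))) → 1
  (π[u,f](T) ∪ γ[u; COUNT(*)→f](σ[u='s'](π[u](T)))) → 6
  σ[f=6]((π[u,f](T) ∪ γ[u; COUNT(*)→f](σ[u='s'](π[u](T))))) → 1

E1 and E2 produce the same multiset:
u | f
p | 6

yes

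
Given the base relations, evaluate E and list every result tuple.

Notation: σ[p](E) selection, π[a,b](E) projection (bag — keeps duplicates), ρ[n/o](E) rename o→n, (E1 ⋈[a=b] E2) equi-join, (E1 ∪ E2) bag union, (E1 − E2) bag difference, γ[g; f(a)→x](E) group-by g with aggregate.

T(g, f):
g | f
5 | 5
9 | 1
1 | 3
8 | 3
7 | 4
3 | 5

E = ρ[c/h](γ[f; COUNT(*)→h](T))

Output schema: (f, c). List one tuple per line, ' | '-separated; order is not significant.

Stepwise |·|:
  T → 6
  γ[f; COUNT(*)→h](T) → 4
  ρ[c/h](γ[f; COUNT(*)→h](T)) → 4

== RESULT ==
f | c
1 | 1
3 | 2
4 | 1
5 | 2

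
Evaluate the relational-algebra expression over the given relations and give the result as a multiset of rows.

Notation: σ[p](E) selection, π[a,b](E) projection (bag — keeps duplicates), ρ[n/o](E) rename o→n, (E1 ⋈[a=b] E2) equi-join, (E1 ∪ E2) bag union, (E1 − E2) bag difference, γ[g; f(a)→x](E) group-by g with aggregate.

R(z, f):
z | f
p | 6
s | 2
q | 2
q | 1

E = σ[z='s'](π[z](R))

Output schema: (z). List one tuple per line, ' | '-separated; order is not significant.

Row counts bottom-up:
  R → 4
  π[z](R) → 4
  σ[z='s'](π[z](R)) → 1

== RESULT ==
z
s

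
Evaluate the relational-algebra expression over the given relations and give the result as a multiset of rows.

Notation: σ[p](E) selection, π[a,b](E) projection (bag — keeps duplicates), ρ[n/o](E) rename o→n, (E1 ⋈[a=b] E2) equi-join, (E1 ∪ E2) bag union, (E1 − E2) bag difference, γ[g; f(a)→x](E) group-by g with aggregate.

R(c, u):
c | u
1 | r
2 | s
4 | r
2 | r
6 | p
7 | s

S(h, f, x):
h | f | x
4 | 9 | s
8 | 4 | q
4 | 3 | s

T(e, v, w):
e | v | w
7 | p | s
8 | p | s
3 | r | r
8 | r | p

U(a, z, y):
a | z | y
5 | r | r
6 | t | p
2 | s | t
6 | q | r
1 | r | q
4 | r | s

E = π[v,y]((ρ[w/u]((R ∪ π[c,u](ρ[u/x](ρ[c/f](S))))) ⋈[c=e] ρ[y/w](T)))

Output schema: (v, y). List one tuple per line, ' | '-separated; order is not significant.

Subexpression sizes:
  R → 6
  S → 3
  ρ[c/f](S) → 3
  ρ[u/x](ρ[c/f](S)) → 3
  π[c,u](ρ[u/x](ρ[c/f](S))) → 3
  (R ∪ π[c,u](ρ[u/x](ρ[c/f](S)))) → 9
  ρ[w/u]((R ∪ π[c,u](ρ[u/x](ρ[c/f](S))))) → 9
  T → 4
  ρ[y/w](T) → 4
  (ρ[w/u]((R ∪ π[c,u](ρ[u/x](ρ[c/f](S))))) ⋈[c=e] ρ[y/w](T)) → 2
  π[v,y]((ρ[w/u]((R ∪ π[c,u](ρ[u/x](ρ[c/f](S))))) ⋈[c=e] ρ[y/w](T))) → 2

== RESULT ==
v | y
p | s
r | r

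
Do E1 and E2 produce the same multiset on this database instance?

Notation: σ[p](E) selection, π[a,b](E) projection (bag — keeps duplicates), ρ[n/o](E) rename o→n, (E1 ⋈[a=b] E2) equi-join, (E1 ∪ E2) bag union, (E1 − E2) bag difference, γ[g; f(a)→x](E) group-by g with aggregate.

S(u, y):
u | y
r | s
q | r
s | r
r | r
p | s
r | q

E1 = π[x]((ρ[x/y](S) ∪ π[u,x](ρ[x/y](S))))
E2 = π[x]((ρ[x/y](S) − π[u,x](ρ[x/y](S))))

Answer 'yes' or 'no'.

E1 subexpression sizes:
  S → 6
  ρ[x/y](S) → 6
  S → 6
  ρ[x/y](S) → 6
  π[u,x](ρ[x/y](S)) → 6
  (ρ[x/y](S) ∪ π[u,x](ρ[x/y](S))) → 12
  π[x]((ρ[x/y](S) ∪ π[u,x](ρ[x/y](S)))) → 12
E2 subexpression sizes:
  S → 6
  ρ[x/y](S) → 6
  S → 6
  ρ[x/y](S) → 6
  π[u,x](ρ[x/y](S)) → 6
  (ρ[x/y](S) − π[u,x](ρ[x/y](S))) → 0
  π[x]((ρ[x/y](S) − π[u,x](ρ[x/y](S)))) → 0

E1 result:
x
q
q
r
r
r
r
r
r
s
s
s
s
E2 result:
x
(0 rows)
Witness: ('q',) appears 2× in E1 but 0× in E2.

no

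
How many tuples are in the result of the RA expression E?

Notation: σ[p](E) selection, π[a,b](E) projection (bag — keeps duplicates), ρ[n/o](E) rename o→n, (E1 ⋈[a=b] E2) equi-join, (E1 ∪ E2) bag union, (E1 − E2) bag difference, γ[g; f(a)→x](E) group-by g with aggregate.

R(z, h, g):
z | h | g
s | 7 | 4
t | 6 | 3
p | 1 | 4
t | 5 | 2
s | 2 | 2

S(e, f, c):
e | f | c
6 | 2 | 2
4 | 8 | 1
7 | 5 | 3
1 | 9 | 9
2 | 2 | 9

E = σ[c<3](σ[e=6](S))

Row counts bottom-up:
  S → 5
  σ[e=6](S) → 1
  σ[c<3](σ[e=6](S)) → 1

|E| = 1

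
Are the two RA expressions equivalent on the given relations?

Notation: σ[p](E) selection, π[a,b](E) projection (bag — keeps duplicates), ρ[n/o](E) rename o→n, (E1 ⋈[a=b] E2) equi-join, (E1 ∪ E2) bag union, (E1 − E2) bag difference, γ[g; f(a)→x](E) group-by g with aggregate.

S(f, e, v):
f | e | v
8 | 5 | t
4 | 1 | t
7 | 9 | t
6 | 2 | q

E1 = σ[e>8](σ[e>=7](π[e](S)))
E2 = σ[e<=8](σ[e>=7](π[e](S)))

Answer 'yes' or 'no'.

E1 stepwise |·|:
  S → 4
  π[e](S) → 4
  σ[e>=7](π[e](S)) → 1
  σ[e>8](σ[e>=7](π[e](S))) → 1
E2 stepwise |·|:
  S → 4
  π[e](S) → 4
  σ[e>=7](π[e](S)) → 1
  σ[e<=8](σ[e>=7](π[e](S))) → 0

E1 result:
e
9
E2 result:
e
(0 rows)
Witness: (9,) appears 1× in E1 but 0× in E2.

no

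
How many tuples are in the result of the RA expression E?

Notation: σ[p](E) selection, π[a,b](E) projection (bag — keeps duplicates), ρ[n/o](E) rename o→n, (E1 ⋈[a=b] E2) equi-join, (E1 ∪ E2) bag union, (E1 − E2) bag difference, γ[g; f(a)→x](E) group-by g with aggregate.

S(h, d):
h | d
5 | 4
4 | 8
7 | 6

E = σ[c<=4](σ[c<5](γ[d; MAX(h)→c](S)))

Per-node cardinality:
  S → 3
  γ[d; MAX(h)→c](S) → 3
  σ[c<5](γ[d; MAX(h)→c](S)) → 1
  σ[c<=4](σ[c<5](γ[d; MAX(h)→c](S))) → 1

|E| = 1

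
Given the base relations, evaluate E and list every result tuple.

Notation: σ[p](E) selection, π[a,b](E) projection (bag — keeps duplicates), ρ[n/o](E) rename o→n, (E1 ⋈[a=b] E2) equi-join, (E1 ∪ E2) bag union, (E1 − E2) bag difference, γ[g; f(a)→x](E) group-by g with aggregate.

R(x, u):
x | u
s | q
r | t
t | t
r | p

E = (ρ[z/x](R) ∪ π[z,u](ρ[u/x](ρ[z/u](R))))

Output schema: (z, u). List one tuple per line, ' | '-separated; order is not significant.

Stepwise |·|:
  R → 4
  ρ[z/x](R) → 4
  R → 4
  ρ[z/u](R) → 4
  ρ[u/x](ρ[z/u](R)) → 4
  π[z,u](ρ[u/x](ρ[z/u](R))) → 4
  (ρ[z/x](R) ∪ π[z,u](ρ[u/x](ρ[z/u](R)))) → 8

== RESULT ==
z | u
p | r
q | s
r | p
r | t
s | q
t | r
t | t
t | t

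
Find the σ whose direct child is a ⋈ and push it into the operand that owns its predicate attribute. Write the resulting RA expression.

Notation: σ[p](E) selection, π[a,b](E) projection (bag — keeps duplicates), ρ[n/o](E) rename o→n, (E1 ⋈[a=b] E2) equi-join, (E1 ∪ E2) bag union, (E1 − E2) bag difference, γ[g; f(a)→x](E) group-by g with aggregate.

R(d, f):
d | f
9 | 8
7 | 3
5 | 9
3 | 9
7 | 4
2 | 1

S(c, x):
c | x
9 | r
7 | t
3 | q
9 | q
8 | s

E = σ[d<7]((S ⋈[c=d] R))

σ filters on d, owned by the right side.
E' = (S ⋈[c=d] σ[d<7](R))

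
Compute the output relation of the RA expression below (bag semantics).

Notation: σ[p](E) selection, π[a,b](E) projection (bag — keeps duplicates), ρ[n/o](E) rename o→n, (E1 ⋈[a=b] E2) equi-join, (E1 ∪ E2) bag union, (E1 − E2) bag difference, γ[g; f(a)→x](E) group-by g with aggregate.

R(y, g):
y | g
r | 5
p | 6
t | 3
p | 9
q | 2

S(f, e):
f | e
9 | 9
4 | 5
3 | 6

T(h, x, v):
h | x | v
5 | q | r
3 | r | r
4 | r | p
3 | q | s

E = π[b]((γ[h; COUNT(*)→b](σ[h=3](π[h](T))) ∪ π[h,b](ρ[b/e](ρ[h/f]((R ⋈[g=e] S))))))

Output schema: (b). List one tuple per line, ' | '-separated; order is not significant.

Row counts bottom-up:
  T → 4
  π[h](T) → 4
  σ[h=3](π[h](T)) → 2
  γ[h; COUNT(*)→b](σ[h=3](π[h](T))) → 1
  R → 5
  S → 3
  (R ⋈[g=e] S) → 3
  ρ[h/f]((R ⋈[g=e] S)) → 3
  ρ[b/e](ρ[h/f]((R ⋈[g=e] S))) → 3
  π[h,b](ρ[b/e](ρ[h/f]((R ⋈[g=e] S)))) → 3
  (γ[h; COUNT(*)→b](σ[h=3](π[h](T))) ∪ π[h,b](ρ[b/e](ρ[h/f]((R ⋈[g=e] S))))) → 4
  π[b]((γ[h; COUNT(*)→b](σ[h=3](π[h](T))) ∪ π[h,b](ρ[b/e](ρ[h/f]((R ⋈[g=e] S)))))) → 4

== RESULT ==
b
2
5
6
9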